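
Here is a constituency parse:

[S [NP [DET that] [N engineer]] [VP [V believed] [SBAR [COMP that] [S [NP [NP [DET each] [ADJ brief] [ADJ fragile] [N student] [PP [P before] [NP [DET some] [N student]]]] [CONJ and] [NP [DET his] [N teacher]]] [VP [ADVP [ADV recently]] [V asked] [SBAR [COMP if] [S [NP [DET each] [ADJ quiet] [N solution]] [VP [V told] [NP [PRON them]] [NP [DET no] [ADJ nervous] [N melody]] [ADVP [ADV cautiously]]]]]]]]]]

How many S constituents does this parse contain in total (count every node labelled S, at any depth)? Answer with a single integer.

Scanning left to right, an opening `[S` appears at word positions 1, 5, 18 — 3 in total.

3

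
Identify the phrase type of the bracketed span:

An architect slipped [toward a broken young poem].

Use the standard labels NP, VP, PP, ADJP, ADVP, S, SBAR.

PP

The span is built around the preposition "toward" — a prepositional phrase (PP).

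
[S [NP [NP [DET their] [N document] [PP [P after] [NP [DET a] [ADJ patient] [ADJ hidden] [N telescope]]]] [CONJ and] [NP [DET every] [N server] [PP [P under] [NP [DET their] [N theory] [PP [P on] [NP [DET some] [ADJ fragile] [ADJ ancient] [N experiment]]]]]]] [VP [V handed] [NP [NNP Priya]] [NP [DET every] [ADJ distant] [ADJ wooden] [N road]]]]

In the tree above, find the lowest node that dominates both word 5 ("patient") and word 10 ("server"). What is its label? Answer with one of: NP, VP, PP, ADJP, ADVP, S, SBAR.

NP

The smallest bracket enclosing both words is [NP their document after a patient hidden telescope and every server under their theory on some fragile ancient experiment], so the label is NP.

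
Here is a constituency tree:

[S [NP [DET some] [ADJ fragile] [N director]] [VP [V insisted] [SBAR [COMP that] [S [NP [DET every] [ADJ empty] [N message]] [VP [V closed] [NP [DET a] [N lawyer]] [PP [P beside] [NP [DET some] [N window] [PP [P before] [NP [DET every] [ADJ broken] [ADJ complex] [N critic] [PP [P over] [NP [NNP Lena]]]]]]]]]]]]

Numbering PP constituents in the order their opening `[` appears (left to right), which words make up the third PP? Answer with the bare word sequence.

over Lena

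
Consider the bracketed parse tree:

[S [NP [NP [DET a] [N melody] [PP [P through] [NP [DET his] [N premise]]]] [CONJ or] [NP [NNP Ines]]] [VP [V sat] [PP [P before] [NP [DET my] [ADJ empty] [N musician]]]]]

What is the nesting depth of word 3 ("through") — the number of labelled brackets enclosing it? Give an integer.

5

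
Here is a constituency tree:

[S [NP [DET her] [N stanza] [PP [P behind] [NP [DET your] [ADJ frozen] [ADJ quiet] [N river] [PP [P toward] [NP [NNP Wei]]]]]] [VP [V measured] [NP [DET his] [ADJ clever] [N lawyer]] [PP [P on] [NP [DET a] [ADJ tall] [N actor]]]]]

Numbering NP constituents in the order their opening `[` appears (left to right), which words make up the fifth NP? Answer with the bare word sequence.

a tall actor

The NP opening brackets appear, in order, over: "her stanza behind your frozen quiet river toward Wei"; "your frozen quiet river toward Wei"; "Wei"; "his clever lawyer"; "a tall actor". The fifth one spans "a tall actor".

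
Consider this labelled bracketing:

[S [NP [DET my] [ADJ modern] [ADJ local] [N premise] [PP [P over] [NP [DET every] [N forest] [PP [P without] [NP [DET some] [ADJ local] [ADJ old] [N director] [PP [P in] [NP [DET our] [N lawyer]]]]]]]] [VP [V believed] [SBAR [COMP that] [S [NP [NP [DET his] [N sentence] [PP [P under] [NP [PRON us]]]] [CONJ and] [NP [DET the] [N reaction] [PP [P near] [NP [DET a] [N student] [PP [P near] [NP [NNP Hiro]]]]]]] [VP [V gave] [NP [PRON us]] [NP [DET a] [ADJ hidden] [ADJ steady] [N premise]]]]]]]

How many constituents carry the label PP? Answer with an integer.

Scanning left to right, an opening `[PP` appears at word positions 5, 8, 13, 20, 25, 28 — 6 in total.

6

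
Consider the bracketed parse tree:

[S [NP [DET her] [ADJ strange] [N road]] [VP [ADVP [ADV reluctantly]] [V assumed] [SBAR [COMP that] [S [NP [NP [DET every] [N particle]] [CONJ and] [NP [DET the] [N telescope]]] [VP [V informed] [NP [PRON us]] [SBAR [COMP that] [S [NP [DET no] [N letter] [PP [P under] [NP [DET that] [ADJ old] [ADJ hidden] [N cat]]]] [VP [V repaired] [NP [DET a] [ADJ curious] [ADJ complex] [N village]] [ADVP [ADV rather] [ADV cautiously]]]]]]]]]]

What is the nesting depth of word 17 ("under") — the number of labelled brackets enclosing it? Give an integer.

The word sits inside P, which is inside PP, inside NP, inside S, inside SBAR, inside VP, inside S, inside SBAR, inside VP, inside S — 10 brackets in all.

10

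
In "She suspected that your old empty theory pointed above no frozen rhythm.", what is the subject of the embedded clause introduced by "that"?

your old empty theory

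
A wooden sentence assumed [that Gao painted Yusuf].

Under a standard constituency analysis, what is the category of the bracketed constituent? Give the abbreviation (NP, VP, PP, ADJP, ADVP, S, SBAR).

The span is built around the complementizer "that" — a subordinate clause (SBAR).

SBAR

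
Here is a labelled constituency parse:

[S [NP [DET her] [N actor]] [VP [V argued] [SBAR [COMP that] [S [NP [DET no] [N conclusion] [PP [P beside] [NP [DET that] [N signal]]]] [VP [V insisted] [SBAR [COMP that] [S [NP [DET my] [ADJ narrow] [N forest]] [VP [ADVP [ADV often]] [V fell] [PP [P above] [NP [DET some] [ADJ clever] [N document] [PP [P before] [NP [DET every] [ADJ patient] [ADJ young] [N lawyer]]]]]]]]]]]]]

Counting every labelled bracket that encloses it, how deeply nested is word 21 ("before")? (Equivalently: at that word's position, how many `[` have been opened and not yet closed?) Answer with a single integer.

Counting open brackets not yet closed at "before": [S [VP [SBAR [S [VP [SBAR [S [VP [PP [NP [PP [P = 12.

12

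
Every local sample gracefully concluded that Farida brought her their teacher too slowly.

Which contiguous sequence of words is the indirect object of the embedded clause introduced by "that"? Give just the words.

her

The verb of the embedded clause introduced by "that" is "brought"; its indirect object is the NP "her".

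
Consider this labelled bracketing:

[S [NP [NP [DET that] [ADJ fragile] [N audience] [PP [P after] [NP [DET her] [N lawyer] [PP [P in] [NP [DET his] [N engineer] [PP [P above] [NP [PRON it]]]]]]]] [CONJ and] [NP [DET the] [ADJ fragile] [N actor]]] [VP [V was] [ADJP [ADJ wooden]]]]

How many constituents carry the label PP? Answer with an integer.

3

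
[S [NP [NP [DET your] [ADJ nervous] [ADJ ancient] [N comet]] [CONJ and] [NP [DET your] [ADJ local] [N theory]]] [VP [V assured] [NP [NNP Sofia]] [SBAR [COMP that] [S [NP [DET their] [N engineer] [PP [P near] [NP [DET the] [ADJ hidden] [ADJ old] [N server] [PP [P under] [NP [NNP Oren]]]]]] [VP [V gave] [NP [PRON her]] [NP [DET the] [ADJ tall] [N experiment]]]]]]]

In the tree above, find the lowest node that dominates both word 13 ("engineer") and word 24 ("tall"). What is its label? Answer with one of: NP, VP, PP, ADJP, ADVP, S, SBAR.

S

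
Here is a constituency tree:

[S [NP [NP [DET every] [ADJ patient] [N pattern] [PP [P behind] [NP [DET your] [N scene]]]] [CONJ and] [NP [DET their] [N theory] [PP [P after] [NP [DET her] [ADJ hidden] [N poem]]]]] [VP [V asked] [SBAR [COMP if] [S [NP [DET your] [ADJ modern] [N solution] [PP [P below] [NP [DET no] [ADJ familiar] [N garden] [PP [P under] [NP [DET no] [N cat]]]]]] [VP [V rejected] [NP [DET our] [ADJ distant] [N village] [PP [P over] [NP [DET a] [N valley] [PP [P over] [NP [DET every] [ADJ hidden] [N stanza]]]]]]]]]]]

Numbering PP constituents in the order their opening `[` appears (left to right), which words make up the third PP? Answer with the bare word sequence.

In left-to-right order the PP constituents are "behind your scene"; "after her hidden poem"; "below no familiar garden under no cat"; "under no cat"; "over a valley over every hidden stanza"; "over every hidden stanza". Number 3 is "below no familiar garden under no cat".

below no familiar garden under no cat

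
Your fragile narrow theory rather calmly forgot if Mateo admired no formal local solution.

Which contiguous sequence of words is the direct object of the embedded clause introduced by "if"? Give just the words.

no formal local solution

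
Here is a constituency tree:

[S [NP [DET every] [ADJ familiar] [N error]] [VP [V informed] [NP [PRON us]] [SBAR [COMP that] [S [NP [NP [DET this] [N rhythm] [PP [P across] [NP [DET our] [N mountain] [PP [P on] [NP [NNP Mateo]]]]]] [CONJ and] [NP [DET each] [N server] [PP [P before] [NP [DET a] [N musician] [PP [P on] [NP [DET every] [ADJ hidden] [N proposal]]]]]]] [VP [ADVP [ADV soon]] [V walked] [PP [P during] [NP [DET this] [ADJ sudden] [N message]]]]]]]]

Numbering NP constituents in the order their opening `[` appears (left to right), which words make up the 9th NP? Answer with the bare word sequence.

every hidden proposal

Opening `[NP` markers occur at word positions 1, 5, 7, 7, 10, 13, 15, 18, 21, 27; the 9th of these opens the constituent [NP every hidden proposal].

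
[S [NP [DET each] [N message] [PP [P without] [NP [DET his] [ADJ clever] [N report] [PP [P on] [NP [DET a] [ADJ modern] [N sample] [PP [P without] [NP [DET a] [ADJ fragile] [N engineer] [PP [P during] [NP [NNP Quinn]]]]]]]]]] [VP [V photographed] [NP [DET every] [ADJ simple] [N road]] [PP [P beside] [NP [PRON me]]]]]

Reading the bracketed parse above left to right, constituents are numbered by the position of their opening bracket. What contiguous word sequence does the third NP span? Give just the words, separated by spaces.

a modern sample without a fragile engineer during Quinn

In left-to-right order the NP constituents are "each message without his clever report on a modern sample without a fragile engineer during Quinn"; "his clever report on a modern sample without a fragile engineer during Quinn"; "a modern sample without a fragile engineer during Quinn"; "a fragile engineer during Quinn"; "Quinn"; "every simple road"; "me". Number 3 is "a modern sample without a fragile engineer during Quinn".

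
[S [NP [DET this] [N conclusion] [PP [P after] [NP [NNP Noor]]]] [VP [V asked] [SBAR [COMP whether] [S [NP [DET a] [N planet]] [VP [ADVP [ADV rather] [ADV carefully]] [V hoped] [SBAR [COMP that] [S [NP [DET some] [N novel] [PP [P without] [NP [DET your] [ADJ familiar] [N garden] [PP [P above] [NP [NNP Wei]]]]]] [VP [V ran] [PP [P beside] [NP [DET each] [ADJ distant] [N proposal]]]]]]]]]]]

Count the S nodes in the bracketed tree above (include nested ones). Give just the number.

3

Scanning left to right, an opening `[S` appears at word positions 1, 7, 13 — 3 in total.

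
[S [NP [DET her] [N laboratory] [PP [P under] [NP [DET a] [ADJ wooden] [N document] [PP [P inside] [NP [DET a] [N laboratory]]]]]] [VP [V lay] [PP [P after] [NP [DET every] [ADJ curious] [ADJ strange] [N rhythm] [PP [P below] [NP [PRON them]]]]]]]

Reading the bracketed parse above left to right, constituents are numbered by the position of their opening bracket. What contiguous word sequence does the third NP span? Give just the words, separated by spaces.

a laboratory

In left-to-right order the NP constituents are "her laboratory under a wooden document inside a laboratory"; "a wooden document inside a laboratory"; "a laboratory"; "every curious strange rhythm below them"; "them". Number 3 is "a laboratory".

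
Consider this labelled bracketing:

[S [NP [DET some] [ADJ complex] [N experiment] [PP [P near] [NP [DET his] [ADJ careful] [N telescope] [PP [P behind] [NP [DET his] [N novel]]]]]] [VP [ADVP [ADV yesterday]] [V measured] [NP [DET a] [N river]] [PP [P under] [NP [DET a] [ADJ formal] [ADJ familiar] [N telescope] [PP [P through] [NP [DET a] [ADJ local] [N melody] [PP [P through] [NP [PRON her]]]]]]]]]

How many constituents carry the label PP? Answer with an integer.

5

The PP constituents are: [PP near his careful telescope behind his novel]; [PP behind his novel]; [PP under a formal familiar telescope through a local melody through her]; [PP through a local melody through her]; [PP through her]. Total: 5.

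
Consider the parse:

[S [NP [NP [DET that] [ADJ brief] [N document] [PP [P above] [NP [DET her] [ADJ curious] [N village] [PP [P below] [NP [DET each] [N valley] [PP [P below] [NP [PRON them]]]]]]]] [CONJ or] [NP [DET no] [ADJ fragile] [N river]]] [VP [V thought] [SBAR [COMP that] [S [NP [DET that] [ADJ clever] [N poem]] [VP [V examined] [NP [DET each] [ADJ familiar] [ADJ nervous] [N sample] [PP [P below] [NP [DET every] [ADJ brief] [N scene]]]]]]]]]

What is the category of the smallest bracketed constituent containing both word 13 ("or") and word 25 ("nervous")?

S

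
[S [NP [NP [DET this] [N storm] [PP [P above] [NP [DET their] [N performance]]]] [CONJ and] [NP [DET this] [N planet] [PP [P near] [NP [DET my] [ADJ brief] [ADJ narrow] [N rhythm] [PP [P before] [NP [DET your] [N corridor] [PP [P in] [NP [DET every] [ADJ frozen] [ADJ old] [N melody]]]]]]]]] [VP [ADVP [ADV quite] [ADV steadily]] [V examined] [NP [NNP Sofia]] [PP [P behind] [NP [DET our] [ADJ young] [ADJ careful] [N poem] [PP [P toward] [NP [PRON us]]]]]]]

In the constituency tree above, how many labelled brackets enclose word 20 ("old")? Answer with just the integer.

10

The word sits inside ADJ, which is inside NP, inside PP, inside NP, inside PP, inside NP, inside PP, inside NP, inside NP, inside S — 10 brackets in all.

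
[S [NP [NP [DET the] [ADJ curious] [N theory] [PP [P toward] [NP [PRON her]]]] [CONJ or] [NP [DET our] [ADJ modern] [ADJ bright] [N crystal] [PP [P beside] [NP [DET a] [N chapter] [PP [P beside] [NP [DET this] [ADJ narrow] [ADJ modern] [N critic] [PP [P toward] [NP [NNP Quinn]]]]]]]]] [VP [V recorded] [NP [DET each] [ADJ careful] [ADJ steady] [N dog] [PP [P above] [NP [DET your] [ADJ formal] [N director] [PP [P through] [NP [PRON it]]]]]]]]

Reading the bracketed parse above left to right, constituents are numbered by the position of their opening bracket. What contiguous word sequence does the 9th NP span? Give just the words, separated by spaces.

Opening `[NP` markers occur at word positions 1, 1, 5, 7, 12, 15, 20, 22, 27, 31; the 9th of these opens the constituent [NP your formal director through it].

your formal director through it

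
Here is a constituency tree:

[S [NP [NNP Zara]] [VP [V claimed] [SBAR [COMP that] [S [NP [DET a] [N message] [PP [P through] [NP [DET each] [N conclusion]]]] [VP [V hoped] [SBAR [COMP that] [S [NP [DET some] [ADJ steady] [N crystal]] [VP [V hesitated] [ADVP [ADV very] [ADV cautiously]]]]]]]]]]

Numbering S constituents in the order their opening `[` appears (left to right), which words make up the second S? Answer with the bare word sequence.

a message through each conclusion hoped that some steady crystal hesitated very cautiously

Opening `[S` markers occur at word positions 1, 4, 11; the second of these opens the constituent [S a message through each conclusion hoped that some steady crystal hesitated very cautiously].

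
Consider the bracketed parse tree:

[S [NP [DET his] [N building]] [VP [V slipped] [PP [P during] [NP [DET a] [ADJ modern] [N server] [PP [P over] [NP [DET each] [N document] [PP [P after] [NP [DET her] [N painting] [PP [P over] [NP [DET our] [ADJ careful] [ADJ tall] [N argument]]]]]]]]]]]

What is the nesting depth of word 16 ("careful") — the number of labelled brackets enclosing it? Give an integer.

11

Path from the root down to the word: S → VP → PP → NP → PP → NP → PP → NP → PP → NP → ADJ. That is 11 enclosing brackets.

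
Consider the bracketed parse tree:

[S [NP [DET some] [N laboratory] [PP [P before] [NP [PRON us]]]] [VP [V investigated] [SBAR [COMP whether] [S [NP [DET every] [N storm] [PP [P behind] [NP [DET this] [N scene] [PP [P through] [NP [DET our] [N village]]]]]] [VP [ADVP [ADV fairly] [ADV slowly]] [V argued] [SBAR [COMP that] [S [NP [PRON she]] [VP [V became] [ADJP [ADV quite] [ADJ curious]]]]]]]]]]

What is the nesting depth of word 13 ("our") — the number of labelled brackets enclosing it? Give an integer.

10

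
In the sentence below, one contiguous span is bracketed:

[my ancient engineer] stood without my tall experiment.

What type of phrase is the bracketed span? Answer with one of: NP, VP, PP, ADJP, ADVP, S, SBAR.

NP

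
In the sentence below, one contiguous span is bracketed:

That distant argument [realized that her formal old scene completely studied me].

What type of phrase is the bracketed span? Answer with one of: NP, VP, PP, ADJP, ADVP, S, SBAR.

VP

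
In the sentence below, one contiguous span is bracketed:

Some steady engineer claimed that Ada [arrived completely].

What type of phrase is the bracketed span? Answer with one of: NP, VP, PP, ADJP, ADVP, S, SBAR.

VP

The bracketed span "arrived completely" is headed by "arrived", making it a verb phrase (VP).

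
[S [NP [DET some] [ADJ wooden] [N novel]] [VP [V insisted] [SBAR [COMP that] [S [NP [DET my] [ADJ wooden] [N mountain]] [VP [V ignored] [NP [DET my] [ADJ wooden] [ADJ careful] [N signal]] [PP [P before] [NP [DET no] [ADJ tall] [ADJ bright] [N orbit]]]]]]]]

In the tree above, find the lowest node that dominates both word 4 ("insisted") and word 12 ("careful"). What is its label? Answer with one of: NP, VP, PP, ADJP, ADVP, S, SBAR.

VP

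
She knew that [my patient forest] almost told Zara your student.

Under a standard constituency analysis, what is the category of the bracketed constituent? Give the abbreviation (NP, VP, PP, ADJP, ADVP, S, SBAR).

"forest" is the head of the bracketed span, so the span is a noun phrase: NP.

NP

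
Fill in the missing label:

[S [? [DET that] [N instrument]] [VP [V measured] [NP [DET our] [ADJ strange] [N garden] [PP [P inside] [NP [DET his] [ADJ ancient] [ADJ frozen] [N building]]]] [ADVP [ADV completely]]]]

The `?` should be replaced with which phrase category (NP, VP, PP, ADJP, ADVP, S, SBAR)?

The `?` node immediately contains: DET 'that', N 'instrument'. That is the internal structure of a noun phrase, so the label is NP.

NP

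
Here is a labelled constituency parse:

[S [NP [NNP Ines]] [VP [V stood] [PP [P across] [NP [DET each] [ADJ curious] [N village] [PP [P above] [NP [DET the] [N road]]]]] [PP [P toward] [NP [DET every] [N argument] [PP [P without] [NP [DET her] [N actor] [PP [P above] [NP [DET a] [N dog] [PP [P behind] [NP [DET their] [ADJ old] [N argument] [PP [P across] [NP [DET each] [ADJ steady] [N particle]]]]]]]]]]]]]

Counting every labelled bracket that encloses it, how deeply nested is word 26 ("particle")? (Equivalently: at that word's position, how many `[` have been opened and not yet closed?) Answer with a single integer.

Counting open brackets not yet closed at "particle": [S [VP [PP [NP [PP [NP [PP [NP [PP [NP [PP [NP [N = 13.

13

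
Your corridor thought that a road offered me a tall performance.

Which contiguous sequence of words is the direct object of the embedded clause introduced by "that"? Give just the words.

a tall performance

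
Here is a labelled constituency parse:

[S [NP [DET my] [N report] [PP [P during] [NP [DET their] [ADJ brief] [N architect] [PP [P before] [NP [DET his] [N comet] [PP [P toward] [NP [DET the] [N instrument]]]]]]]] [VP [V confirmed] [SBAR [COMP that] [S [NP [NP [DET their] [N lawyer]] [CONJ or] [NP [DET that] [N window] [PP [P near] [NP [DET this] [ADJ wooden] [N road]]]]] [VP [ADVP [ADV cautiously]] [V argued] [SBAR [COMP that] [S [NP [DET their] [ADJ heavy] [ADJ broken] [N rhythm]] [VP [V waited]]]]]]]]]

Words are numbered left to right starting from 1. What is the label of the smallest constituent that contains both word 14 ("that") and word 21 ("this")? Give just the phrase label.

SBAR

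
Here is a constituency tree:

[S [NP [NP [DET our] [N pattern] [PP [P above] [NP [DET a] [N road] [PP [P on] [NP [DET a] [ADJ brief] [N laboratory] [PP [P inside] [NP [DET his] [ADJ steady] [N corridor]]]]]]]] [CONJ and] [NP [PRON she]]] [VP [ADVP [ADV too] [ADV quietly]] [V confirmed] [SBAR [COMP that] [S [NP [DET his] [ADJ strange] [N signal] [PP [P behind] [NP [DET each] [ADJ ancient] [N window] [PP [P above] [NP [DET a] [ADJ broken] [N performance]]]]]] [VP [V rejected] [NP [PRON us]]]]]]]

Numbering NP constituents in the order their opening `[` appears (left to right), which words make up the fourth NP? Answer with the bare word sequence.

a brief laboratory inside his steady corridor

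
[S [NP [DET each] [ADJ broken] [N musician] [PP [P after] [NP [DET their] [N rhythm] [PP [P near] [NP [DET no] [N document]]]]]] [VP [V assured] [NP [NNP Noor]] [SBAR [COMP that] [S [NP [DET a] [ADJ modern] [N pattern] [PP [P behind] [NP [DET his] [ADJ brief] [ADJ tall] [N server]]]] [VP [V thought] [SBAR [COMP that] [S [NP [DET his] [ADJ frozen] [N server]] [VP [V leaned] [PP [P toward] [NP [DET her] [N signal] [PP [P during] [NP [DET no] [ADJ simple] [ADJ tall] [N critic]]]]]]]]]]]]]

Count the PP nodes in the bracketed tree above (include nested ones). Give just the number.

Listing each PP by its span: [PP after their rhythm near no document]; [PP near no document]; [PP behind his brief tall server]; [PP toward her signal during no simple tall critic]; [PP during no simple tall critic] — that makes 5.

5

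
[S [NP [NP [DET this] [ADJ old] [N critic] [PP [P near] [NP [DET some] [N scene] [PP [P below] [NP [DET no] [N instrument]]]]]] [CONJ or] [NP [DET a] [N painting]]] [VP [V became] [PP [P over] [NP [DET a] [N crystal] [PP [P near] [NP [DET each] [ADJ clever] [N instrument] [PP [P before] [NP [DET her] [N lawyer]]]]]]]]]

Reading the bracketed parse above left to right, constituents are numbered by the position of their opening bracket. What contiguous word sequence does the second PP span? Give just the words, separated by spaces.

below no instrument

The PP opening brackets appear, in order, over: "near some scene below no instrument"; "below no instrument"; "over a crystal near each clever instrument before her lawyer"; "near each clever instrument before her lawyer"; "before her lawyer". The second one spans "below no instrument".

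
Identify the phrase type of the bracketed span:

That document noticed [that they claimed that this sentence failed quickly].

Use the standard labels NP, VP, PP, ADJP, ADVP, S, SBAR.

SBAR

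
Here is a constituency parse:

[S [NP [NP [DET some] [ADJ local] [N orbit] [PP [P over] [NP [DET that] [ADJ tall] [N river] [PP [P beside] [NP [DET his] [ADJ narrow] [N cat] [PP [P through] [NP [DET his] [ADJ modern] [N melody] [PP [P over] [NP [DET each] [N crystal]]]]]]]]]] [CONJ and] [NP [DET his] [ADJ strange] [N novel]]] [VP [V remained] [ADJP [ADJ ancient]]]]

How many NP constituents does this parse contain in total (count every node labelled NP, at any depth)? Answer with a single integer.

7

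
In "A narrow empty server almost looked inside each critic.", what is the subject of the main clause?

a narrow empty server

The subject of the main clause is the NP immediately before the verb "looked": "a narrow empty server".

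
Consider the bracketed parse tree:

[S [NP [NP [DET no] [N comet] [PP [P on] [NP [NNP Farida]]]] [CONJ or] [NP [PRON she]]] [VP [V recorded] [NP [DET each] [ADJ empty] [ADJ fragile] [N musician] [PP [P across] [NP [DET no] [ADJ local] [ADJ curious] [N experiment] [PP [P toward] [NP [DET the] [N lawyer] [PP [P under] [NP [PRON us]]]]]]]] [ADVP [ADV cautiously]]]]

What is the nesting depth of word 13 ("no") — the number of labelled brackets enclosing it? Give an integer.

6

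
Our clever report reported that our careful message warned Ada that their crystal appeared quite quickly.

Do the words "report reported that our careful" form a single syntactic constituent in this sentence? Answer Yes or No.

The smallest constituent containing the whole sequence is the clause [S our clever report reported that our careful message warned Ada that their crystal appeared quite quickly], but the sequence is only part of it — it straddles the boundary between noun phrase "our clever report" and verb phrase "reported that our careful message warned Ada that their crystal appeared quite quickly".

No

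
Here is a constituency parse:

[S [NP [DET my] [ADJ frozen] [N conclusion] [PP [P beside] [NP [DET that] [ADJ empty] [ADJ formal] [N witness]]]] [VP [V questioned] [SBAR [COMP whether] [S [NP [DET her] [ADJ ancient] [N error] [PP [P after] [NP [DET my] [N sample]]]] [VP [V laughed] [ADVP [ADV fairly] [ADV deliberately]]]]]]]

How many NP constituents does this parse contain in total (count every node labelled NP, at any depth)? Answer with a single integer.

Scanning left to right, an opening `[NP` appears at word positions 1, 5, 11, 15 — 4 in total.

4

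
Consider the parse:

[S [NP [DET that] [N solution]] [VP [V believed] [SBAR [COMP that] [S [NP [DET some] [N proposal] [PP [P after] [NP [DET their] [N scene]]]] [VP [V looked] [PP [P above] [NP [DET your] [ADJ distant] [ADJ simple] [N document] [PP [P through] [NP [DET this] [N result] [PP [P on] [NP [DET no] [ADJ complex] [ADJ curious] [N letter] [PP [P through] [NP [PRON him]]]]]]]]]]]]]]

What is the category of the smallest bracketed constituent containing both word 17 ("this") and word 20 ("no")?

Both words fall inside [NP this result on no complex curious letter through him] (words 17–25), and no smaller constituent contains them both. Label: NP.

NP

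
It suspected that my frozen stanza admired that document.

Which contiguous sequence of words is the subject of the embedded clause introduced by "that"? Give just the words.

"my frozen stanza" is the NP that combines with the VP headed by "admired" to form the embedded clause introduced by "that" — the subject.

my frozen stanza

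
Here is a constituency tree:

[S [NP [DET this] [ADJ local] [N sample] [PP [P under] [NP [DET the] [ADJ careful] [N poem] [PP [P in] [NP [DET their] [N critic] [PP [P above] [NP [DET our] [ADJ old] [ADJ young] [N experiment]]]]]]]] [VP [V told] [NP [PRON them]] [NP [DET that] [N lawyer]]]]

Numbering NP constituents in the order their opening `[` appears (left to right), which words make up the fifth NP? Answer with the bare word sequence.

Opening `[NP` markers occur at word positions 1, 5, 9, 12, 17, 18; the fifth of these opens the constituent [NP them].

them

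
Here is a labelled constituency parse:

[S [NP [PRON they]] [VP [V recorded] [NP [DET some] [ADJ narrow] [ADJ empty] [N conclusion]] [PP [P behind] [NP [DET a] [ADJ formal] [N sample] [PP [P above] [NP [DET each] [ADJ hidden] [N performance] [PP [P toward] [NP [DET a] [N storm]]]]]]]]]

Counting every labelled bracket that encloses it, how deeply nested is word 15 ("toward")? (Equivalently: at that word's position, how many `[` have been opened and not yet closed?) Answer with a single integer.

Path from the root down to the word: S → VP → PP → NP → PP → NP → PP → P. That is 8 enclosing brackets.

8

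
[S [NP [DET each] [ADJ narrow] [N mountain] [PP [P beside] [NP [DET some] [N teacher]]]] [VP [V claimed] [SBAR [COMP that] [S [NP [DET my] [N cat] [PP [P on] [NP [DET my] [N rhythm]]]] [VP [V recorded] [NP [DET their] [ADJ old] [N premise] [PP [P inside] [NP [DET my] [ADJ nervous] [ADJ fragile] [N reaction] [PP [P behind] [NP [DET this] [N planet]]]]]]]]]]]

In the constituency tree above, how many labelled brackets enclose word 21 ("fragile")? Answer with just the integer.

Counting open brackets not yet closed at "fragile": [S [VP [SBAR [S [VP [NP [PP [NP [ADJ = 9.

9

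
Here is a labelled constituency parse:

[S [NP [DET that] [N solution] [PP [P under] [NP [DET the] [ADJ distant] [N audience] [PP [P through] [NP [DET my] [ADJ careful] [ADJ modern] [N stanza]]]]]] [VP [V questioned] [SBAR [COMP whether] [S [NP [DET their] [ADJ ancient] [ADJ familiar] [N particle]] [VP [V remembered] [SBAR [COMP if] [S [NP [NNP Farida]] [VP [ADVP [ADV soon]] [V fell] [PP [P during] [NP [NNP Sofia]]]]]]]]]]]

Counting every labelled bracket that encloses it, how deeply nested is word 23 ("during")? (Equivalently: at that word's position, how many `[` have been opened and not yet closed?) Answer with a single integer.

Counting open brackets not yet closed at "during": [S [VP [SBAR [S [VP [SBAR [S [VP [PP [P = 10.

10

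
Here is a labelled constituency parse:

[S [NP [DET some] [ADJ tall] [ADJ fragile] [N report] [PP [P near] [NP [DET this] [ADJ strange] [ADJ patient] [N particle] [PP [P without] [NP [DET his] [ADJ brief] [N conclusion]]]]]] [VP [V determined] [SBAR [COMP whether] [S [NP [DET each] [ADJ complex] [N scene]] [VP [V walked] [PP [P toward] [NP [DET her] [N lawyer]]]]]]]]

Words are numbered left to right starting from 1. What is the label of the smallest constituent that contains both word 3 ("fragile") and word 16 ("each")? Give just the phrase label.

S

Word 3 lies under S → NP → ADJ; word 16 lies under S → VP → SBAR → S → NP → DET. The lowest shared node is the S.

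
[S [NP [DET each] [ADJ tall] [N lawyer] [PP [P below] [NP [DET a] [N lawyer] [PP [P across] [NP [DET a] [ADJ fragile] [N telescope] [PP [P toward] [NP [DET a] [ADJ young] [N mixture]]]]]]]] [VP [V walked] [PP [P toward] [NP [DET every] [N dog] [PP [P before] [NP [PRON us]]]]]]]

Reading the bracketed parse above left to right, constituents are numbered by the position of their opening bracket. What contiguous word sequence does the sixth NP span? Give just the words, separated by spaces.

In left-to-right order the NP constituents are "each tall lawyer below a lawyer across a fragile telescope toward a young mixture"; "a lawyer across a fragile telescope toward a young mixture"; "a fragile telescope toward a young mixture"; "a young mixture"; "every dog before us"; "us". Number 6 is "us".

us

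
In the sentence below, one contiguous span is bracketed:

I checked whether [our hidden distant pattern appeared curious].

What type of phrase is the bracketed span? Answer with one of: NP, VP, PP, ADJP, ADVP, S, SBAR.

S

The span is built around the head "appeared" — a clause (S).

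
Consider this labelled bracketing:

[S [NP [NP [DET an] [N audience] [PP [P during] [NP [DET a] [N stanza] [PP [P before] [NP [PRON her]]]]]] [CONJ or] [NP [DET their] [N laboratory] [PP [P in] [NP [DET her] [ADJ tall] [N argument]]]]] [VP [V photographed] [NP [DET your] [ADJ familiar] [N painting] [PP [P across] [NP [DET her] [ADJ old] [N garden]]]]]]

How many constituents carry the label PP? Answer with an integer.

4

Listing each PP by its span: [PP during a stanza before her]; [PP before her]; [PP in her tall argument]; [PP across her old garden] — that makes 4.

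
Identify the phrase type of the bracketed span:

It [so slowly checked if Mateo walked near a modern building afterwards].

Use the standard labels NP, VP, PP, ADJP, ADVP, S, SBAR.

VP

The span is built around the verb "checked" — a verb phrase (VP).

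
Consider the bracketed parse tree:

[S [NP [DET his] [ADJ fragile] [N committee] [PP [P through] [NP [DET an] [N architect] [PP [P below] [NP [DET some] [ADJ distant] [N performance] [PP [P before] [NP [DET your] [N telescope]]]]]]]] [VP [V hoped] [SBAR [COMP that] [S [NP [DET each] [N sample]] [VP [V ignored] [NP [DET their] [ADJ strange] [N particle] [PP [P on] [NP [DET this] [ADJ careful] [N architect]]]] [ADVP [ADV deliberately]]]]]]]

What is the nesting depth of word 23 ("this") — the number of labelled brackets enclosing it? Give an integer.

The word sits inside DET, which is inside NP, inside PP, inside NP, inside VP, inside S, inside SBAR, inside VP, inside S — 9 brackets in all.

9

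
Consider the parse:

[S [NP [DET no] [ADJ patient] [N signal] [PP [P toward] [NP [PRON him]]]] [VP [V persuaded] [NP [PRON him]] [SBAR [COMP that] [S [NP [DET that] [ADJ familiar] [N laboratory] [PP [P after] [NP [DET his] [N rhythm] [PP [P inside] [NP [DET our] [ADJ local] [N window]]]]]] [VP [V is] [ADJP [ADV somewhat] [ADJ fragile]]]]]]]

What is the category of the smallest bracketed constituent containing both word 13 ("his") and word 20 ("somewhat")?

Word 13 lies under S → VP → SBAR → S → NP → PP → NP → DET; word 20 lies under S → VP → SBAR → S → VP → ADJP → ADV. The lowest shared node is the S.

S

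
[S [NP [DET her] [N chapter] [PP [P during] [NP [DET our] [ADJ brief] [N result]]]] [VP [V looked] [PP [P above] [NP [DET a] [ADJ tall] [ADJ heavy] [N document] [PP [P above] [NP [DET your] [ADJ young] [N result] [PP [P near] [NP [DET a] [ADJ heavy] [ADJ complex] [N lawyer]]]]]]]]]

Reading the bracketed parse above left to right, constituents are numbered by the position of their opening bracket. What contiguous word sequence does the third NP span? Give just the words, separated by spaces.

a tall heavy document above your young result near a heavy complex lawyer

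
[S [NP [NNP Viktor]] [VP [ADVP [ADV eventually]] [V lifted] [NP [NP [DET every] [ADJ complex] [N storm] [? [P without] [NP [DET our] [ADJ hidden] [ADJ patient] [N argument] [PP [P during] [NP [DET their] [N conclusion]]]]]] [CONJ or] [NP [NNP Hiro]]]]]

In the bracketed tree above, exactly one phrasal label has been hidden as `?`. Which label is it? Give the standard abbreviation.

PP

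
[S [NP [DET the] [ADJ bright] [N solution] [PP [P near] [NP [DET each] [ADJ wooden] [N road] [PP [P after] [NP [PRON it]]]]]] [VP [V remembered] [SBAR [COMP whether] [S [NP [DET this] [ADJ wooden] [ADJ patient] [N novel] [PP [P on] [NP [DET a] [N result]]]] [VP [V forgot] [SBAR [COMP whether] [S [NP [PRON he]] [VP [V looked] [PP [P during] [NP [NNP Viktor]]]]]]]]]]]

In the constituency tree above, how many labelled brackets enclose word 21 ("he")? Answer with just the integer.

9

Counting open brackets not yet closed at "he": [S [VP [SBAR [S [VP [SBAR [S [NP [PRON = 9.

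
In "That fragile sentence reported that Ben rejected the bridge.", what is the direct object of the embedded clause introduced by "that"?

the bridge

"rejected" heads the VP of the embedded clause introduced by "that", and "the bridge" is its direct object.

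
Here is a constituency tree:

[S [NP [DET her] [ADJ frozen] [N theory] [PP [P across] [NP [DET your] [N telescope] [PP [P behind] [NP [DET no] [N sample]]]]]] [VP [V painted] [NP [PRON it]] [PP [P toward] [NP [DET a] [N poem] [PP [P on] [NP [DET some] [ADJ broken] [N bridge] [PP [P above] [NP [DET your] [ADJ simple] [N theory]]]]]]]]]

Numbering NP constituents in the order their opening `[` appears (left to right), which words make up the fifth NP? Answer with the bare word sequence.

a poem on some broken bridge above your simple theory

Opening `[NP` markers occur at word positions 1, 5, 8, 11, 13, 16, 20; the fifth of these opens the constituent [NP a poem on some broken bridge above your simple theory].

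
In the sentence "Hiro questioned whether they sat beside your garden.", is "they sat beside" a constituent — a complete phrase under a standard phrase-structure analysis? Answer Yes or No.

No

The sequence begins inside the noun phrase "they" and ends inside the verb phrase "sat beside your garden"; it crosses a phrase boundary, so no single node in the tree spans exactly those words.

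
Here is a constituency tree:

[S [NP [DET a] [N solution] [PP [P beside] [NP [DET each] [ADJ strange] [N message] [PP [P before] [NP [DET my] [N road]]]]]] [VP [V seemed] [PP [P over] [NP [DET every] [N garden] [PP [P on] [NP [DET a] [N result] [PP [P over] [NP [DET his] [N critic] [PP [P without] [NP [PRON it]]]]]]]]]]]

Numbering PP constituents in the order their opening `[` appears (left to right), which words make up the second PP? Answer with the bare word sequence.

Opening `[PP` markers occur at word positions 3, 7, 11, 14, 17, 20; the second of these opens the constituent [PP before my road].

before my road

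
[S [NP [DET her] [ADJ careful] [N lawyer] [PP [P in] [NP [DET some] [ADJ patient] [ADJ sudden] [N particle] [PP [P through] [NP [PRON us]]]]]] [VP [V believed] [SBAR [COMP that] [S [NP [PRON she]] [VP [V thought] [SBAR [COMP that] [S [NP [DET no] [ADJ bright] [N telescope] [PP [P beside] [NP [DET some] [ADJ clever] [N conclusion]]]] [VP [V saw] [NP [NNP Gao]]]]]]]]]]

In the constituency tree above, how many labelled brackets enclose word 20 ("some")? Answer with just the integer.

Counting open brackets not yet closed at "some": [S [VP [SBAR [S [VP [SBAR [S [NP [PP [NP [DET = 11.

11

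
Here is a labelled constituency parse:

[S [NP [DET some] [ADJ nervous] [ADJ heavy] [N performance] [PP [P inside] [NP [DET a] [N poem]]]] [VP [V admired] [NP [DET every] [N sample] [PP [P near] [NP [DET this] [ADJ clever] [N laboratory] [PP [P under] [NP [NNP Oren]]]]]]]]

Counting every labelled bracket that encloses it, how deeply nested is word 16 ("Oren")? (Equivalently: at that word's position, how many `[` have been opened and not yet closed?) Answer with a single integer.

8

Path from the root down to the word: S → VP → NP → PP → NP → PP → NP → NNP. That is 8 enclosing brackets.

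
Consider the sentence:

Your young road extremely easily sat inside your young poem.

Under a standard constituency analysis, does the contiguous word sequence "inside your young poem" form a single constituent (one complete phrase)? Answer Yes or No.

Yes

"inside your young poem" is exactly the prepositional phrase [PP inside your young poem], a complete constituent.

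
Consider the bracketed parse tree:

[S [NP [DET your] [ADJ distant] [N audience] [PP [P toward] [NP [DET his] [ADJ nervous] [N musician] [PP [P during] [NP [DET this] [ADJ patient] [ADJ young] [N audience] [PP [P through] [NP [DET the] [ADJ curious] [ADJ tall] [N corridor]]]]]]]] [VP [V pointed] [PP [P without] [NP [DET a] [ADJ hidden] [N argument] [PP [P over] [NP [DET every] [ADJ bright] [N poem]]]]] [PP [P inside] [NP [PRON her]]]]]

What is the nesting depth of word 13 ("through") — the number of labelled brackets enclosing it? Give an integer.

8

Counting open brackets not yet closed at "through": [S [NP [PP [NP [PP [NP [PP [P = 8.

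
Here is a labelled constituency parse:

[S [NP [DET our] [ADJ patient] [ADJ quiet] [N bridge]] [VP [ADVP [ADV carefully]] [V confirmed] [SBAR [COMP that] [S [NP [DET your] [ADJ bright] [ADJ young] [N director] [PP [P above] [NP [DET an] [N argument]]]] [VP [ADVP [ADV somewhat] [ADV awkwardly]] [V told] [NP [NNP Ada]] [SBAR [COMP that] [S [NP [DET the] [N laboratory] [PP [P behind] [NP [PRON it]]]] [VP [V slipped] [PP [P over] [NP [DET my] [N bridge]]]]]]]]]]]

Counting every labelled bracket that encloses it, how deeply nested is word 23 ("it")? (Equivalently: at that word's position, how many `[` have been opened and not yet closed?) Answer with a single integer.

11

Counting open brackets not yet closed at "it": [S [VP [SBAR [S [VP [SBAR [S [NP [PP [NP [PRON = 11.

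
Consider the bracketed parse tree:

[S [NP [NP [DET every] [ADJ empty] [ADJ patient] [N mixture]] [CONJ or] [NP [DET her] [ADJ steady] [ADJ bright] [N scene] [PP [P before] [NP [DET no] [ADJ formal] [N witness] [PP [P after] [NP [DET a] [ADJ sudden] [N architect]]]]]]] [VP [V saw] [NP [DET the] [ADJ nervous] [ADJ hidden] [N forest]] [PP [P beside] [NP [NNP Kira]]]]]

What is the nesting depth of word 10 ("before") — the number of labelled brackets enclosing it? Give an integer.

5

Counting open brackets not yet closed at "before": [S [NP [NP [PP [P = 5.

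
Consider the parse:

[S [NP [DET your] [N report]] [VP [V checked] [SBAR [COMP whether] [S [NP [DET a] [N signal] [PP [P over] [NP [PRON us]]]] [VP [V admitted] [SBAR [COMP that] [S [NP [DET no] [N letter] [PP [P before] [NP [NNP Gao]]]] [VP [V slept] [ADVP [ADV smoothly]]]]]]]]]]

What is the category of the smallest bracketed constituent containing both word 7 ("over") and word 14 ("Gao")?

S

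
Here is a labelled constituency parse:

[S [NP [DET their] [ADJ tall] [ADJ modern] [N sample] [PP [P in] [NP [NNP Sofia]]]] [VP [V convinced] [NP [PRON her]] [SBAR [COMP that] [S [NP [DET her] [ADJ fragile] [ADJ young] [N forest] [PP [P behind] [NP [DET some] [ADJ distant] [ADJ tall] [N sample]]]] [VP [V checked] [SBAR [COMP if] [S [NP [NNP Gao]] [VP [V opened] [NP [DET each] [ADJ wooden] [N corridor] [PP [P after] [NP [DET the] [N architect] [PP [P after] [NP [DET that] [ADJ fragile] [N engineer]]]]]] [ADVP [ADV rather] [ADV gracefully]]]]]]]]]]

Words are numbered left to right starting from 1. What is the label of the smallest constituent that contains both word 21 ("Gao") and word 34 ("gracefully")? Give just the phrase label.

Word 21 lies under S → VP → SBAR → S → VP → SBAR → S → NP → NNP; word 34 lies under S → VP → SBAR → S → VP → SBAR → S → VP → ADVP → ADV. The lowest shared node is the S.

S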